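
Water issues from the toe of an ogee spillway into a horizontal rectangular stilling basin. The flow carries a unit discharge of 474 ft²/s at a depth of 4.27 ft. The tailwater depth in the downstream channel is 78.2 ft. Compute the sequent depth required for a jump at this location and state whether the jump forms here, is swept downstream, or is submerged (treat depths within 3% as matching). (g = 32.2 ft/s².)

V₁ = q/y₁ = 474/4.27 = 111 ft/s. Fr₁ = V₁/√(g·y₁) = 111/√(32.2×4.27) = 9.47.
Conjugate-depth relation: y₂/y₁ = ½[√(1 + 8Fr₁²) − 1] = ½[√718.0 − 1] = 12.9.
y₂ = 12.9 × 4.27 = 55.1 ft.
Tailwater y_tw = 78.2 ft: y_tw > y₂, so the jump is submerged.

y₂ = 55.1 ft; the jump is submerged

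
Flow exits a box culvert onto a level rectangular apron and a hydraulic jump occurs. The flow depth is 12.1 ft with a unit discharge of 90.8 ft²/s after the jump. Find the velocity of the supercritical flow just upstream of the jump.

V₂ = q/y₂ = 90.8/12.1 = 7.50 ft/s; Fr₂ = V₂/√(g·y₂) = 0.380.
From the momentum equation (using Fr₂), y₁/y₂ = ½[√(1 + 8Fr₂²) − 1] = ½[√2.156 − 1] = 0.234.
y₁ = 0.234 × 12.1 = 2.83 ft.
V₁ = q/y₁ = 90.8/2.83 = 32.0 ft/s.

V₁ = 32.0 ft/s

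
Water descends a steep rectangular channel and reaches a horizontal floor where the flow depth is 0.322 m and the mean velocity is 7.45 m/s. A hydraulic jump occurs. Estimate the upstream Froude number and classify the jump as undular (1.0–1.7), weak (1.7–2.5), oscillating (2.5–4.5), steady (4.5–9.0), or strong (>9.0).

Fr₁ = 4.19; oscillating jump

Fr₁ = V₁/√(g·y₁) = 7.45/√(9.81×0.322) = 4.19.
Fr₁ = 4.19 lies in the oscillating range.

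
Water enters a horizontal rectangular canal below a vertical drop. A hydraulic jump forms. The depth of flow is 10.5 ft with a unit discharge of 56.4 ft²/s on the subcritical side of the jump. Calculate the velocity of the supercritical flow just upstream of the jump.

V₂ = q/y₂ = 56.4/10.5 = 5.37 ft/s; Fr₂ = V₂/√(g·y₂) = 0.292.
From the momentum equation (using Fr₂), y₁/y₂ = ½[√(1 + 8Fr₂²) − 1] = ½[√1.683 − 1] = 0.149.
y₁ = 0.149 × 10.5 = 1.56 ft.
V₁ = q/y₁ = 56.4/1.56 = 36.1 ft/s.

V₁ = 36.1 ft/s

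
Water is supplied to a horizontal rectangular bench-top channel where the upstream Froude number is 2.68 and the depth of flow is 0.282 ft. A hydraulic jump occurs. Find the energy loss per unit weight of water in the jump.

ΔE = 0.266 ft

Fr₁ = 2.68 (given).
Sequent-depth ratio: y₂/y₁ = ½[√(1 + 8Fr₁²) − 1] = ½[√58.46 − 1] = 3.32.
y₂ = 3.32 × 0.282 = 0.937 ft.
V₁ = Fr₁·√(g·y₁) = 2.68×√(32.2×0.282) = 8.08 ft/s; q = V₁·y₁ = 2.28 ft²/s. V₂ = q/y₂ = 2.28/0.937 = 2.43 ft/s. E₁ = y₁ + V₁²/2g = 1.29 ft; E₂ = y₂ + V₂²/2g = 1.03 ft. ΔE = E₁ − E₂ = 0.266 ft.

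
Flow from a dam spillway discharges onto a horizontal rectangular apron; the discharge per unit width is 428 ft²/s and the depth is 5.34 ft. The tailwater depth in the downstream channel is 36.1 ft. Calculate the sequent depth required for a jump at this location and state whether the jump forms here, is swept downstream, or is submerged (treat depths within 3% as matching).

V₁ = q/y₁ = 428/5.34 = 80.1 ft/s. Fr₁ = V₁/√(g·y₁) = 80.1/√(32.2×5.34) = 6.11.
Sequent-depth ratio: y₂/y₁ = ½[√(1 + 8Fr₁²) − 1] = ½[√299.9 − 1] = 8.16.
y₂ = 8.16 × 5.34 = 43.6 ft.
Tailwater y_tw = 36.1 ft: y_tw < y₂, so the jump is swept downstream.

y₂ = 43.6 ft; the jump is swept downstream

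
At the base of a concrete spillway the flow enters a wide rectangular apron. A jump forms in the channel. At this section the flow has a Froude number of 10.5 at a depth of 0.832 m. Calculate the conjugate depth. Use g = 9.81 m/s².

y₂ = 11.9 m

Fr₁ = 10.5 (given).
Bélanger equation: y₂/y₁ = ½[√(1 + 8Fr₁²) − 1] = ½[√883.0 − 1] = 14.4.
y₂ = 14.4 × 0.832 = 11.9 m.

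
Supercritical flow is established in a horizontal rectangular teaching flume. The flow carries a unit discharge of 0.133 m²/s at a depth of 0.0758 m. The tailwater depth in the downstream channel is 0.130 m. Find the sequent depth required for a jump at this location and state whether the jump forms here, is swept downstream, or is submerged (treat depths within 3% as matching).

y₂ = 0.183 m; the jump is swept downstream

V₁ = q/y₁ = 0.133/0.0758 = 1.75 m/s. Fr₁ = V₁/√(g·y₁) = 1.75/√(9.81×0.0758) = 2.03.
From the momentum equation for a rectangular channel, y₂/y₁ = ½[√(1 + 8Fr₁²) − 1] = ½[√34.12 − 1] = 2.42.
y₂ = 2.42 × 0.0758 = 0.183 m.
Tailwater y_tw = 0.130 m: y_tw < y₂, so the jump is swept downstream.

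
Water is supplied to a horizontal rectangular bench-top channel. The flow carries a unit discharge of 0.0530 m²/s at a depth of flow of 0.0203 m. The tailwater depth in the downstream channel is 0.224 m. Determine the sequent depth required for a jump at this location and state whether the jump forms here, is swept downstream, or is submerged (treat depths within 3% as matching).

V₁ = q/y₁ = 0.0530/0.0203 = 2.61 m/s. Fr₁ = V₁/√(g·y₁) = 2.61/√(9.81×0.0203) = 5.85.
Sequent-depth ratio: y₂/y₁ = ½[√(1 + 8Fr₁²) − 1] = ½[√274.8 − 1] = 7.79.
y₂ = 7.79 × 0.0203 = 0.158 m.
Tailwater y_tw = 0.224 m: y_tw > y₂, so the jump is submerged.

y₂ = 0.158 m; the jump is submerged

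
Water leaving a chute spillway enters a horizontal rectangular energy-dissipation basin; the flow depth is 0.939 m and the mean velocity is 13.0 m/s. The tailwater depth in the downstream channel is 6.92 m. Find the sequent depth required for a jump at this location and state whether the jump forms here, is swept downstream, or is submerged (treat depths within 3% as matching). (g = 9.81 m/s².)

Fr₁ = V₁/√(g·y₁) = 13.0/√(9.81×0.939) = 4.28.
Conjugate-depth relation: y₂/y₁ = ½[√(1 + 8Fr₁²) − 1] = ½[√147.8 − 1] = 5.58.
y₂ = 5.58 × 0.939 = 5.24 m.
Tailwater y_tw = 6.92 m: y_tw > y₂, so the jump is submerged.

y₂ = 5.24 m; the jump is submerged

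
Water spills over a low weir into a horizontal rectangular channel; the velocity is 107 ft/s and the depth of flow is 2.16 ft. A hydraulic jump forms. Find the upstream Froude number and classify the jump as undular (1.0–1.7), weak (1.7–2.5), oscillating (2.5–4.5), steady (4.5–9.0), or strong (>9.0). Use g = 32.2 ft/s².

Fr₁ = V₁/√(g·y₁) = 107/√(32.2×2.16) = 12.8.
Fr₁ = 12.8 lies in the strong range.

Fr₁ = 12.8; strong jump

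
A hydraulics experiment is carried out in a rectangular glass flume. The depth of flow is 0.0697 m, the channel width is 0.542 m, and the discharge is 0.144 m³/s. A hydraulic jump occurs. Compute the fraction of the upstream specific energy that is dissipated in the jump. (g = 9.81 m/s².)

q = Q/b = 0.144/0.542 = 0.266 m²/s; V₁ = q/y₁ = 3.81 m/s. Fr₁ = V₁/√(g·y₁) = 4.61.
From the momentum equation for a rectangular channel, y₂/y₁ = ½[√(1 + 8Fr₁²) − 1] = ½[√171.0 − 1] = 6.04.
y₂ = 6.04 × 0.0697 = 0.421 m.
E₁ = y₁ + V₁²/2g = 0.810 m. ΔE = (y₂ − y₁)³/(4y₁y₂) = 0.369 m. ΔE/E₁ = 0.369/0.810 = 0.456.

ΔE/E₁ = 0.456 (45.6%)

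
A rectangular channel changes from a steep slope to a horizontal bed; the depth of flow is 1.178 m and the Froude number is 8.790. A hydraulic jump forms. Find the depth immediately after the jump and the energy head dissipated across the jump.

y₂ = 14.07 m; ΔE = 32.30 m

Fr₁ = 8.790 (given).
From the momentum equation for a rectangular channel, y₂/y₁ = ½[√(1 + 8Fr₁²) − 1] = ½[√619.11 − 1] = 11.94.
y₂ = 11.94 × 1.178 = 14.07 m.
Head loss: ΔE = (y₂ − y₁)³/(4y₁y₂) = (14.07 − 1.178)³/(4×1.178×14.07) = 2141/66.28 = 32.30 m.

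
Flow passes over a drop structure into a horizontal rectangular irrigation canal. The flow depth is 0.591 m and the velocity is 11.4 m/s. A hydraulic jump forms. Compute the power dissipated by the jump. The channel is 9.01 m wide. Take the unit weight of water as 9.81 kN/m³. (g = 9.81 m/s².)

Fr₁ = V₁/√(g·y₁) = 11.4/√(9.81×0.591) = 4.73.
From the momentum equation for a rectangular channel, y₂/y₁ = ½[√(1 + 8Fr₁²) − 1] = ½[√180.3 − 1] = 6.21.
y₂ = 6.21 × 0.591 = 3.67 m.
q = V₁·y₁ = 11.4 × 0.591 = 6.74 m²/s. V₂ = q/y₂ = 6.74/3.67 = 1.83 m/s. E₁ = y₁ + V₁²/2g = 7.21 m; E₂ = y₂ + V₂²/2g = 3.84 m. ΔE = E₁ − E₂ = 3.37 m.
Q = q·b = 6.74 × 9.01 = 60.7 m³/s. P = γ·Q·ΔE = 9.81 × 60.7 × 3.37 = 2007 kW.

P = 2007 kW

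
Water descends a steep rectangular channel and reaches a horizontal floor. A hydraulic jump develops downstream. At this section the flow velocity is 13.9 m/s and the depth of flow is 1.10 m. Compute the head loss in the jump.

ΔE = 4.57 m

Fr₁ = V₁/√(g·y₁) = 13.9/√(9.81×1.10) = 4.23.
By Bélanger, y₂/y₁ = ½[√(1 + 8Fr₁²) − 1] = ½[√144.2 − 1] = 5.50.
y₂ = 5.50 × 1.10 = 6.06 m.
Head loss: ΔE = (y₂ − y₁)³/(4y₁y₂) = (6.06 − 1.10)³/(4×1.10×6.06) = 122/26.6 = 4.57 m.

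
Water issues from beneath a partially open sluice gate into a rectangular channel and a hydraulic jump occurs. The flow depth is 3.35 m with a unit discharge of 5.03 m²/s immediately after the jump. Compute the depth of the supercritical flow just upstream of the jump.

y₁ = 0.410 m

V₂ = q/y₂ = 5.03/3.35 = 1.50 m/s; Fr₂ = V₂/√(g·y₂) = 0.262.
From the momentum equation (using Fr₂), y₁/y₂ = ½[√(1 + 8Fr₂²) − 1] = ½[√1.549 − 1] = 0.122.
y₁ = 0.122 × 3.35 = 0.410 m.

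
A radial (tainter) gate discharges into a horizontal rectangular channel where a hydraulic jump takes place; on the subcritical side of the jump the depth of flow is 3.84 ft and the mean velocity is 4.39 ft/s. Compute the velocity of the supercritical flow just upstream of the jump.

V₁ = 17.6 ft/s

Fr₂ = V₂/√(g·y₂) = 4.39/√(32.2×3.84) = 0.395.
Since the conjugate-depth ratio holds either way, y₁/y₂ = ½[√(1 + 8Fr₂²) − 1] = ½[√2.247 − 1] = 0.249.
y₁ = 0.249 × 3.84 = 0.958 ft.
V₁ = q/y₁ = 16.9/0.958 = 17.6 ft/s.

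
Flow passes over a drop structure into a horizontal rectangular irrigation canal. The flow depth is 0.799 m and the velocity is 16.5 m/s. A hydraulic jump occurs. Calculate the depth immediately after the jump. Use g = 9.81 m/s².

Fr₁ = V₁/√(g·y₁) = 16.5/√(9.81×0.799) = 5.89.
Conjugate-depth relation: y₂/y₁ = ½[√(1 + 8Fr₁²) − 1] = ½[√278.9 − 1] = 7.85.
y₂ = 7.85 × 0.799 = 6.27 m.

y₂ = 6.27 m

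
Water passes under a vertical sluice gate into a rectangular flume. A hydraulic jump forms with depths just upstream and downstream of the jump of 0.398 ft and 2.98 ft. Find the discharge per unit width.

q = 8.03 ft²/s

For a rectangular channel the momentum equation gives q² = ½·g·y₁·y₂·(y₁ + y₂) = ½×32.2×0.398×2.98×3.38 = 64.5.
q = √64.5 = 8.03 ft²/s.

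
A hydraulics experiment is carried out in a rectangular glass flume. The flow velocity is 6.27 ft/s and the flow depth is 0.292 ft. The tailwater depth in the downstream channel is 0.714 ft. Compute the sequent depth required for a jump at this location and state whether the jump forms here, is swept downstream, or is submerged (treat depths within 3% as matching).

Fr₁ = V₁/√(g·y₁) = 6.27/√(32.2×0.292) = 2.04.
Bélanger equation: y₂/y₁ = ½[√(1 + 8Fr₁²) − 1] = ½[√34.45 − 1] = 2.43.
y₂ = 2.43 × 0.292 = 0.711 ft.
Tailwater y_tw = 0.714 ft: y_tw ≈ y₂, so the jump forms here.

y₂ = 0.711 ft; the jump forms here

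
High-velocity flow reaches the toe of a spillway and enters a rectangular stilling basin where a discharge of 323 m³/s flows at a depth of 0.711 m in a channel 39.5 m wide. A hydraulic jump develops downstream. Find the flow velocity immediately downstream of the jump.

V₂ = 2.03 m/s

q = Q/b = 323/39.5 = 8.18 m²/s; V₁ = q/y₁ = 11.5 m/s. Fr₁ = V₁/√(g·y₁) = 4.35.
Bélanger equation: y₂/y₁ = ½[√(1 + 8Fr₁²) − 1] = ½[√152.7 − 1] = 5.68.
y₂ = 5.68 × 0.711 = 4.04 m.
V₂ = q/y₂ = 8.18/4.04 = 2.03 m/s.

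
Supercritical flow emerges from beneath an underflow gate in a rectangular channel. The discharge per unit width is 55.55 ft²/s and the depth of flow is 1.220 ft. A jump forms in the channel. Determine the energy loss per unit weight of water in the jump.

V₁ = q/y₁ = 55.55/1.220 = 45.53 ft/s. Fr₁ = V₁/√(g·y₁) = 45.53/√(32.2×1.220) = 7.265.
Bélanger equation: y₂/y₁ = ½[√(1 + 8Fr₁²) − 1] = ½[√423.20 − 1] = 9.786.
y₂ = 9.786 × 1.220 = 11.94 ft.
Head loss: ΔE = (y₂ − y₁)³/(4y₁y₂) = (11.94 − 1.220)³/(4×1.220×11.94) = 1232/58.26 = 21.14 ft.

ΔE = 21.14 ft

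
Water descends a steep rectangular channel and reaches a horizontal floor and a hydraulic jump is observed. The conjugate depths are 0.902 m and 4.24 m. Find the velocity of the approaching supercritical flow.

For a rectangular channel the momentum equation gives q² = ½·g·y₁·y₂·(y₁ + y₂) = ½×9.81×0.902×4.24×5.14 = 96.5.
q = √96.5 = 9.82 m²/s.
V₁ = q/y₁ = 9.82/0.902 = 10.9 m/s.

V₁ = 10.9 m/s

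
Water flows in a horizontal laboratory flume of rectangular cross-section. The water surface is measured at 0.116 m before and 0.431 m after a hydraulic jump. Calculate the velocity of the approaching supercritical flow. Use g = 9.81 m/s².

V₁ = 3.16 m/s

For a rectangular channel the momentum equation gives q² = ½·g·y₁·y₂·(y₁ + y₂) = ½×9.81×0.116×0.431×0.547 = 0.134.
q = √0.134 = 0.366 m²/s.
V₁ = q/y₁ = 0.366/0.116 = 3.16 m/s.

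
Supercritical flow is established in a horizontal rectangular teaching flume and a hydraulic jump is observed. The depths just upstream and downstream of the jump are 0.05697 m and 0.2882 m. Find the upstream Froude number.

For a rectangular channel the momentum equation gives q² = ½·g·y₁·y₂·(y₁ + y₂) = ½×9.81×0.05697×0.2882×0.3452 = 0.02780.
q = √0.02780 = 0.1667 m²/s.
V₁ = q/y₁ = 2.927 m/s; Fr₁ = V₁/√(g·y₁) = 3.915.

Fr₁ = 3.915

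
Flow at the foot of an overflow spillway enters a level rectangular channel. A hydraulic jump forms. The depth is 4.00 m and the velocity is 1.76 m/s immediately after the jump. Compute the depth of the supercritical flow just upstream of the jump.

y₁ = 0.555 m

Fr₂ = V₂/√(g·y₂) = 1.76/√(9.81×4.00) = 0.281.
Applying the sequent-depth relation in reverse, y₁/y₂ = ½[√(1 + 8Fr₂²) − 1] = ½[√1.632 − 1] = 0.139.
y₁ = 0.139 × 4.00 = 0.555 m.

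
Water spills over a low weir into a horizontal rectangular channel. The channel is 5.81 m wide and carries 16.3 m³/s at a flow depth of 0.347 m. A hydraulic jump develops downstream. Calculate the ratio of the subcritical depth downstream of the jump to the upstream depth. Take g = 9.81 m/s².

q = Q/b = 16.3/5.81 = 2.81 m²/s; V₁ = q/y₁ = 8.09 m/s. Fr₁ = V₁/√(g·y₁) = 4.38.
From the momentum equation for a rectangular channel, y₂/y₁ = ½[√(1 + 8Fr₁²) − 1] = ½[√154.6 − 1] = 5.72.

y₂/y₁ = 5.72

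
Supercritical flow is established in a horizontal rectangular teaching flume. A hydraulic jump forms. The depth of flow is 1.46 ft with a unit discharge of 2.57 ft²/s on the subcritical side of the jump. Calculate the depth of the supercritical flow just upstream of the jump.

V₂ = q/y₂ = 2.57/1.46 = 1.76 ft/s; Fr₂ = V₂/√(g·y₂) = 0.257.
From the momentum equation (using Fr₂), y₁/y₂ = ½[√(1 + 8Fr₂²) − 1] = ½[√1.527 − 1] = 0.118.
y₁ = 0.118 × 1.46 = 0.172 ft.

y₁ = 0.172 ft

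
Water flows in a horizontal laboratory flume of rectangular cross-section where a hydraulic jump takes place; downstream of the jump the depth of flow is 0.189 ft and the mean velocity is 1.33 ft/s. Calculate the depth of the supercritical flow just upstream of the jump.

Fr₂ = V₂/√(g·y₂) = 1.33/√(32.2×0.189) = 0.539.
Since the conjugate-depth ratio holds either way, y₁/y₂ = ½[√(1 + 8Fr₂²) − 1] = ½[√3.325 − 1] = 0.412.
y₁ = 0.412 × 0.189 = 0.0778 ft.

y₁ = 0.0778 ft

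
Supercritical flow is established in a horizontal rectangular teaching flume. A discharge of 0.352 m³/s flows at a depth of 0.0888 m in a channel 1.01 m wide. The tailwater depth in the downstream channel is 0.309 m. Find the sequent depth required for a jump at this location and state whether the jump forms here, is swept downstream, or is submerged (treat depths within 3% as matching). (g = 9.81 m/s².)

y₂ = 0.486 m; the jump is swept downstream

q = Q/b = 0.352/1.01 = 0.349 m²/s; V₁ = q/y₁ = 3.92 m/s. Fr₁ = V₁/√(g·y₁) = 4.21.
From the momentum equation for a rectangular channel, y₂/y₁ = ½[√(1 + 8Fr₁²) − 1] = ½[√142.5 − 1] = 5.47.
y₂ = 5.47 × 0.0888 = 0.486 m.
Tailwater y_tw = 0.309 m: y_tw < y₂, so the jump is swept downstream.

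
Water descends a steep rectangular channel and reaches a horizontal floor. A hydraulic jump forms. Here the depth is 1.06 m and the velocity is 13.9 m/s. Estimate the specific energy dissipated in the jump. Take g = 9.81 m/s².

ΔE = 4.64 m

Fr₁ = V₁/√(g·y₁) = 13.9/√(9.81×1.06) = 4.31.
Conjugate-depth relation: y₂/y₁ = ½[√(1 + 8Fr₁²) − 1] = ½[√149.6 − 1] = 5.62.
y₂ = 5.62 × 1.06 = 5.95 m.
q = V₁·y₁ = 13.9 × 1.06 = 14.7 m²/s. V₂ = q/y₂ = 14.7/5.95 = 2.47 m/s. E₁ = y₁ + V₁²/2g = 10.9 m; E₂ = y₂ + V₂²/2g = 6.27 m. ΔE = E₁ − E₂ = 4.64 m.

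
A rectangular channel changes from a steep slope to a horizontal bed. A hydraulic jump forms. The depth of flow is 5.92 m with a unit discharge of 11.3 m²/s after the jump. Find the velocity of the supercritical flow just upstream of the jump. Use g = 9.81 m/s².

V₂ = q/y₂ = 11.3/5.92 = 1.91 m/s; Fr₂ = V₂/√(g·y₂) = 0.250.
Since the conjugate-depth ratio holds either way, y₁/y₂ = ½[√(1 + 8Fr₂²) − 1] = ½[√1.502 − 1] = 0.113.
y₁ = 0.113 × 5.92 = 0.668 m.
V₁ = q/y₁ = 11.3/0.668 = 16.9 m/s.

V₁ = 16.9 m/s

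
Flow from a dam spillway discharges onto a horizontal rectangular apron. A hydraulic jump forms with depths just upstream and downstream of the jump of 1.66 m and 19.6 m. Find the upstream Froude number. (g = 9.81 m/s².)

Fr₁ = 8.70

For a rectangular channel the momentum equation gives q² = ½·g·y₁·y₂·(y₁ + y₂) = ½×9.81×1.66×19.6×21.3 = 3393.
q = √3393 = 58.2 m²/s.
V₁ = q/y₁ = 35.1 m/s; Fr₁ = V₁/√(g·y₁) = 8.70.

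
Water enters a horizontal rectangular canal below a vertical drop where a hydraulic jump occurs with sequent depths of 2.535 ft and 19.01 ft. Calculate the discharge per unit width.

q = 129.3 ft²/s

For a rectangular channel the momentum equation gives q² = ½·g·y₁·y₂·(y₁ + y₂) = ½×32.2×2.535×19.01×21.55 = 16716.
q = √16716 = 129.3 ft²/s.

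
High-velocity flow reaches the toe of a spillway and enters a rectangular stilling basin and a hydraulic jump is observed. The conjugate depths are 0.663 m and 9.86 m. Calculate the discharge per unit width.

For a rectangular channel the momentum equation gives q² = ½·g·y₁·y₂·(y₁ + y₂) = ½×9.81×0.663×9.86×10.5 = 337.
q = √337 = 18.4 m²/s.

q = 18.4 m²/s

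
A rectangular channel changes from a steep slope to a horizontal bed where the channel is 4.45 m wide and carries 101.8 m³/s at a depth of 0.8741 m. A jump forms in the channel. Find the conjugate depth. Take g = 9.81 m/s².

q = Q/b = 101.8/4.45 = 22.88 m²/s; V₁ = q/y₁ = 26.17 m/s. Fr₁ = V₁/√(g·y₁) = 8.937.
Sequent-depth ratio: y₂/y₁ = ½[√(1 + 8Fr₁²) − 1] = ½[√640.02 − 1] = 12.15.
y₂ = 12.15 × 0.8741 = 10.62 m.

y₂ = 10.62 m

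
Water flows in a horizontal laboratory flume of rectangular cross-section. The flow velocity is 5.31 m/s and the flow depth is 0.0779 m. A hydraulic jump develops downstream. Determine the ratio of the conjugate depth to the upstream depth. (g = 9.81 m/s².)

Fr₁ = V₁/√(g·y₁) = 5.31/√(9.81×0.0779) = 6.07.
Bélanger equation: y₂/y₁ = ½[√(1 + 8Fr₁²) − 1] = ½[√296.2 − 1] = 8.10.

y₂/y₁ = 8.10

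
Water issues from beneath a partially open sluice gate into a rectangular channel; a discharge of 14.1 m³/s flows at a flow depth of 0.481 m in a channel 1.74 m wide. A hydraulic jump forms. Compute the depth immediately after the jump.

y₂ = 5.04 m

q = Q/b = 14.1/1.74 = 8.10 m²/s; V₁ = q/y₁ = 16.8 m/s. Fr₁ = V₁/√(g·y₁) = 7.76.
From the momentum equation for a rectangular channel, y₂/y₁ = ½[√(1 + 8Fr₁²) − 1] = ½[√482.2 − 1] = 10.5.
y₂ = 10.5 × 0.481 = 5.04 m.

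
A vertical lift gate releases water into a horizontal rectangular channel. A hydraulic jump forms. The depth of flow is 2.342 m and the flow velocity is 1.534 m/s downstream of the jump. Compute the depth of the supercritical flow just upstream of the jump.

y₁ = 0.4085 m

Fr₂ = V₂/√(g·y₂) = 1.534/√(9.81×2.342) = 0.3200.
Applying the sequent-depth relation in reverse, y₁/y₂ = ½[√(1 + 8Fr₂²) − 1] = ½[√1.8194 − 1] = 0.1744.
y₁ = 0.1744 × 2.342 = 0.4085 m.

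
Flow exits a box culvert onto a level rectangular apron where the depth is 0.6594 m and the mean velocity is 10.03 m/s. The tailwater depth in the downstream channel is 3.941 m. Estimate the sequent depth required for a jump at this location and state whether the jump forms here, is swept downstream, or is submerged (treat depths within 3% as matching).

Fr₁ = V₁/√(g·y₁) = 10.03/√(9.81×0.6594) = 3.944.
Sequent-depth ratio: y₂/y₁ = ½[√(1 + 8Fr₁²) − 1] = ½[√125.42 − 1] = 5.099.
y₂ = 5.099 × 0.6594 = 3.363 m.
Tailwater y_tw = 3.941 m: y_tw > y₂, so the jump is submerged.

y₂ = 3.363 m; the jump is submerged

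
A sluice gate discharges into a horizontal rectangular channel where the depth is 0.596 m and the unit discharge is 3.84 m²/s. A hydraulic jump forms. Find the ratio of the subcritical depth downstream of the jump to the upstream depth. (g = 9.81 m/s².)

y₂/y₁ = 3.30

V₁ = q/y₁ = 3.84/0.596 = 6.44 m/s. Fr₁ = V₁/√(g·y₁) = 6.44/√(9.81×0.596) = 2.66.
Sequent-depth ratio: y₂/y₁ = ½[√(1 + 8Fr₁²) − 1] = ½[√57.80 − 1] = 3.30.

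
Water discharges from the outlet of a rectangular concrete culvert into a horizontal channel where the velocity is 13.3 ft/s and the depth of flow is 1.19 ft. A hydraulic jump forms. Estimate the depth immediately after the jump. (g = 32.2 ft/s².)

y₂ = 3.07 ft

Fr₁ = V₁/√(g·y₁) = 13.3/√(32.2×1.19) = 2.15.
Conjugate-depth relation: y₂/y₁ = ½[√(1 + 8Fr₁²) − 1] = ½[√37.93 − 1] = 2.58.
y₂ = 2.58 × 1.19 = 3.07 ft.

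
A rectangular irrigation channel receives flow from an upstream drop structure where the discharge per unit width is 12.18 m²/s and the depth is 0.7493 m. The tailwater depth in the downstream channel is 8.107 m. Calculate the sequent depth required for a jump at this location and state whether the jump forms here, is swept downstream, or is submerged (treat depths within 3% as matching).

V₁ = q/y₁ = 12.18/0.7493 = 16.26 m/s. Fr₁ = V₁/√(g·y₁) = 16.26/√(9.81×0.7493) = 5.996.
Bélanger equation: y₂/y₁ = ½[√(1 + 8Fr₁²) − 1] = ½[√288.57 − 1] = 7.994.
y₂ = 7.994 × 0.7493 = 5.990 m.
Tailwater y_tw = 8.107 m: y_tw > y₂, so the jump is submerged.

y₂ = 5.990 m; the jump is submerged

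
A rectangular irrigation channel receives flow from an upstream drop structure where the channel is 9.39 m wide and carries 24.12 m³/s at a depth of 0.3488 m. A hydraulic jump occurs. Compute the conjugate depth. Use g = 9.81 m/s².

q = Q/b = 24.12/9.39 = 2.569 m²/s; V₁ = q/y₁ = 7.364 m/s. Fr₁ = V₁/√(g·y₁) = 3.981.
By Bélanger, y₂/y₁ = ½[√(1 + 8Fr₁²) − 1] = ½[√127.80 − 1] = 5.152.
y₂ = 5.152 × 0.3488 = 1.797 m.

y₂ = 1.797 m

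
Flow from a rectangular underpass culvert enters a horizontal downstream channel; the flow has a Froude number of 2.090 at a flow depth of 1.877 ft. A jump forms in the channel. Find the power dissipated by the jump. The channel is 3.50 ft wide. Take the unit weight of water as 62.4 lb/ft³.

P = 7.644 hp

Fr₁ = 2.090 (given).
From the momentum equation for a rectangular channel, y₂/y₁ = ½[√(1 + 8Fr₁²) − 1] = ½[√35.945 − 1] = 2.498.
y₂ = 2.498 × 1.877 = 4.688 ft.
Head loss: ΔE = (y₂ − y₁)³/(4y₁y₂) = (4.688 − 1.877)³/(4×1.877×4.688) = 22.22/35.20 = 0.6312 ft.
V₁ = Fr₁·√(g·y₁) = 2.090×√(32.2×1.877) = 16.25 ft/s; q = V₁·y₁ = 30.50 ft²/s. Q = q·b = 30.50 × 3.50 = 106.7 cfs. P = γ·Q·ΔE/550 = 62.4 × 106.7 × 0.6312 / 550 = 7.644 hp.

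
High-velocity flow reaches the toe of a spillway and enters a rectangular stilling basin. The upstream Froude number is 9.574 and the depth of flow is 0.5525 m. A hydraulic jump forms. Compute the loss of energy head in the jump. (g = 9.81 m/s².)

Fr₁ = 9.574 (given).
Sequent-depth ratio: y₂/y₁ = ½[√(1 + 8Fr₁²) − 1] = ½[√734.29 − 1] = 13.05.
y₂ = 13.05 × 0.5525 = 7.210 m.
Head loss: ΔE = (y₂ − y₁)³/(4y₁y₂) = (7.210 − 0.5525)³/(4×0.5525×7.210) = 295.0/15.93 = 18.52 m.

ΔE = 18.52 m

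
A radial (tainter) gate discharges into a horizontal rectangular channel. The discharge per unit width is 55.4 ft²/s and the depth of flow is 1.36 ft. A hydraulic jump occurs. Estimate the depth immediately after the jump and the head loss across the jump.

y₂ = 11.2 ft; ΔE = 15.6 ft

V₁ = q/y₁ = 55.4/1.36 = 40.7 ft/s. Fr₁ = V₁/√(g·y₁) = 40.7/√(32.2×1.36) = 6.16.
By Bélanger, y₂/y₁ = ½[√(1 + 8Fr₁²) − 1] = ½[√304.1 − 1] = 8.22.
y₂ = 8.22 × 1.36 = 11.2 ft.
V₂ = q/y₂ = 55.4/11.2 = 4.96 ft/s. E₁ = y₁ + V₁²/2g = 27.1 ft; E₂ = y₂ + V₂²/2g = 11.6 ft. ΔE = E₁ − E₂ = 15.6 ft.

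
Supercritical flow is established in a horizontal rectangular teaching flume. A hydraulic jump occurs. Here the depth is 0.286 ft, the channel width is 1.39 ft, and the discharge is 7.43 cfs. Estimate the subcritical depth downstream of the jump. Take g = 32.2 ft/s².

y₂ = 2.35 ft

q = Q/b = 7.43/1.39 = 5.35 ft²/s; V₁ = q/y₁ = 18.7 ft/s. Fr₁ = V₁/√(g·y₁) = 6.16.
From the momentum equation for a rectangular channel, y₂/y₁ = ½[√(1 + 8Fr₁²) − 1] = ½[√304.4 − 1] = 8.22.
y₂ = 8.22 × 0.286 = 2.35 ft.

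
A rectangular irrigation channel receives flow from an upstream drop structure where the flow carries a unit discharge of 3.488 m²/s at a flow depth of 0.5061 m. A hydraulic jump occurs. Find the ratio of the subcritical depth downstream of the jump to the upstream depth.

V₁ = q/y₁ = 3.488/0.5061 = 6.892 m/s. Fr₁ = V₁/√(g·y₁) = 6.892/√(9.81×0.5061) = 3.093.
Conjugate-depth relation: y₂/y₁ = ½[√(1 + 8Fr₁²) − 1] = ½[√77.536 − 1] = 3.903.

y₂/y₁ = 3.903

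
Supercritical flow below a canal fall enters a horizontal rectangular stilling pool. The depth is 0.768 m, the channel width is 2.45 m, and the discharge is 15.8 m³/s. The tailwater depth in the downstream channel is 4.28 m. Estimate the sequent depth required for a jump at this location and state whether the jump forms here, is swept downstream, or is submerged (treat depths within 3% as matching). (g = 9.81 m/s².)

q = Q/b = 15.8/2.45 = 6.45 m²/s; V₁ = q/y₁ = 8.40 m/s. Fr₁ = V₁/√(g·y₁) = 3.06.
Conjugate-depth relation: y₂/y₁ = ½[√(1 + 8Fr₁²) − 1] = ½[√75.87 − 1] = 3.86.
y₂ = 3.86 × 0.768 = 2.96 m.
Tailwater y_tw = 4.28 m: y_tw > y₂, so the jump is submerged.

y₂ = 2.96 m; the jump is submerged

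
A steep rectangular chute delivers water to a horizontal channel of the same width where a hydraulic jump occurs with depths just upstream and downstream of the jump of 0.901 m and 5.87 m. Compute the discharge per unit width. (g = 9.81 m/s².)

For a rectangular channel the momentum equation gives q² = ½·g·y₁·y₂·(y₁ + y₂) = ½×9.81×0.901×5.87×6.77 = 176.
q = √176 = 13.3 m²/s.

q = 13.3 m²/s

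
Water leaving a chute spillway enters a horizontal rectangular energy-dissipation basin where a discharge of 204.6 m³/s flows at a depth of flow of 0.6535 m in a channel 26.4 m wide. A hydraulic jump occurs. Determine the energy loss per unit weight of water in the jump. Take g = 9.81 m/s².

ΔE = 3.617 m

q = Q/b = 204.6/26.4 = 7.750 m²/s; V₁ = q/y₁ = 11.86 m/s. Fr₁ = V₁/√(g·y₁) = 4.684.
Bélanger equation: y₂/y₁ = ½[√(1 + 8Fr₁²) − 1] = ½[√176.50 − 1] = 6.143.
y₂ = 6.143 × 0.6535 = 4.014 m.
V₂ = q/y₂ = 7.750/4.014 = 1.931 m/s. E₁ = y₁ + V₁²/2g = 7.822 m; E₂ = y₂ + V₂²/2g = 4.204 m. ΔE = E₁ − E₂ = 3.617 m.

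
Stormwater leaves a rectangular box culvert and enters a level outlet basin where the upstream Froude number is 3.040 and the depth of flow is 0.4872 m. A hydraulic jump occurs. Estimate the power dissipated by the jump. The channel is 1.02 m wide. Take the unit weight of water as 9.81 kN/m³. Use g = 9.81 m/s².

Fr₁ = 3.040 (given).
From the momentum equation for a rectangular channel, y₂/y₁ = ½[√(1 + 8Fr₁²) − 1] = ½[√74.933 − 1] = 3.828.
y₂ = 3.828 × 0.4872 = 1.865 m.
V₁ = Fr₁·√(g·y₁) = 3.040×√(9.81×0.4872) = 6.646 m/s; q = V₁·y₁ = 3.238 m²/s. V₂ = q/y₂ = 3.238/1.865 = 1.736 m/s. E₁ = y₁ + V₁²/2g = 2.738 m; E₂ = y₂ + V₂²/2g = 2.019 m. ΔE = E₁ − E₂ = 0.7197 m.
Q = q·b = 3.238 × 1.02 = 3.303 m³/s. P = γ·Q·ΔE = 9.81 × 3.303 × 0.7197 = 23.32 kW.

P = 23.32 kW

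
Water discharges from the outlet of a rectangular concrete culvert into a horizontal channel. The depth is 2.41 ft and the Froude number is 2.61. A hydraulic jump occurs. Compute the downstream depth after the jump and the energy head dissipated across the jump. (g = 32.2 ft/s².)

y₂ = 7.77 ft; ΔE = 2.06 ft

Fr₁ = 2.61 (given).
Bélanger equation: y₂/y₁ = ½[√(1 + 8Fr₁²) − 1] = ½[√55.50 − 1] = 3.22.
y₂ = 3.22 × 2.41 = 7.77 ft.
V₁ = Fr₁·√(g·y₁) = 2.61×√(32.2×2.41) = 23.0 ft/s; q = V₁·y₁ = 55.4 ft²/s. V₂ = q/y₂ = 55.4/7.77 = 7.13 ft/s. E₁ = y₁ + V₁²/2g = 10.6 ft; E₂ = y₂ + V₂²/2g = 8.56 ft. ΔE = E₁ − E₂ = 2.06 ft.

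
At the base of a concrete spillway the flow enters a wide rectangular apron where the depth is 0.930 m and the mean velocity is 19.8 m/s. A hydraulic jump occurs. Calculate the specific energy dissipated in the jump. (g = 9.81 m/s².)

Fr₁ = V₁/√(g·y₁) = 19.8/√(9.81×0.930) = 6.56.
Bélanger equation: y₂/y₁ = ½[√(1 + 8Fr₁²) − 1] = ½[√344.8 − 1] = 8.78.
y₂ = 8.78 × 0.930 = 8.17 m.
Head loss: ΔE = (y₂ − y₁)³/(4y₁y₂) = (8.17 − 0.930)³/(4×0.930×8.17) = 379/30.4 = 12.5 m.

ΔE = 12.5 m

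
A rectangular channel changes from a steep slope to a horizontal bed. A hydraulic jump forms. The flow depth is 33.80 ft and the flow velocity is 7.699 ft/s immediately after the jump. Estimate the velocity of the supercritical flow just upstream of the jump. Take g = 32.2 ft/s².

Fr₂ = V₂/√(g·y₂) = 7.699/√(32.2×33.80) = 0.2334.
Applying the sequent-depth relation in reverse, y₁/y₂ = ½[√(1 + 8Fr₂²) − 1] = ½[√1.4357 − 1] = 0.09910.
y₁ = 0.09910 × 33.80 = 3.350 ft.
V₁ = q/y₁ = 260.2/3.350 = 77.69 ft/s.

V₁ = 77.69 ft/s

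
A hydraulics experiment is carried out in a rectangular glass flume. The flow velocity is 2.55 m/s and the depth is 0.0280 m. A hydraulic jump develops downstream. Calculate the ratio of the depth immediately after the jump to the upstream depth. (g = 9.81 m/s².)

Fr₁ = V₁/√(g·y₁) = 2.55/√(9.81×0.0280) = 4.87.
Conjugate-depth relation: y₂/y₁ = ½[√(1 + 8Fr₁²) − 1] = ½[√190.4 − 1] = 6.40.

y₂/y₁ = 6.40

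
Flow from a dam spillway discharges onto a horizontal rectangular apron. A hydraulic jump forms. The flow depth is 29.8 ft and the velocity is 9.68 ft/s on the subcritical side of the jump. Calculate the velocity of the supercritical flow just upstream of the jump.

V₁ = 57.9 ft/s

Fr₂ = V₂/√(g·y₂) = 9.68/√(32.2×29.8) = 0.312.
Applying the sequent-depth relation in reverse, y₁/y₂ = ½[√(1 + 8Fr₂²) − 1] = ½[√1.781 − 1] = 0.167.
y₁ = 0.167 × 29.8 = 4.99 ft.
V₁ = q/y₁ = 288/4.99 = 57.9 ft/s.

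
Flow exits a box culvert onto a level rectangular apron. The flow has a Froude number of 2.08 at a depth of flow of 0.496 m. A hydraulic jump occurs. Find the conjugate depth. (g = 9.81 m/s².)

Fr₁ = 2.08 (given).
By Bélanger, y₂/y₁ = ½[√(1 + 8Fr₁²) − 1] = ½[√35.61 − 1] = 2.48.
y₂ = 2.48 × 0.496 = 1.23 m.

y₂ = 1.23 m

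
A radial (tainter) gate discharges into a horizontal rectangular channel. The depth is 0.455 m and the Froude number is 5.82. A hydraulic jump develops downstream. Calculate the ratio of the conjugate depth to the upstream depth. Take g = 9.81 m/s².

y₂/y₁ = 7.75

Fr₁ = 5.82 (given).
Conjugate-depth relation: y₂/y₁ = ½[√(1 + 8Fr₁²) − 1] = ½[√272.0 − 1] = 7.75.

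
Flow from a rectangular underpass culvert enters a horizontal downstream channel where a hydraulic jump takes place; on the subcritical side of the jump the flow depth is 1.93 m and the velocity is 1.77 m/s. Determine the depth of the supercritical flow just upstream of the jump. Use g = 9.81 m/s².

Fr₂ = V₂/√(g·y₂) = 1.77/√(9.81×1.93) = 0.407.
The Bélanger relation is symmetric: y₁/y₂ = ½[√(1 + 8Fr₂²) − 1] = ½[√2.324 − 1] = 0.262.
y₁ = 0.262 × 1.93 = 0.506 m.

y₁ = 0.506 m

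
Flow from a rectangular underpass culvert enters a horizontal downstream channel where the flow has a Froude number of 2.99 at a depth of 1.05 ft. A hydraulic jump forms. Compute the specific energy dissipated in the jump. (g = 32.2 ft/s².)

Fr₁ = 2.99 (given).
From the momentum equation for a rectangular channel, y₂/y₁ = ½[√(1 + 8Fr₁²) − 1] = ½[√72.52 − 1] = 3.76.
y₂ = 3.76 × 1.05 = 3.95 ft.
V₁ = Fr₁·√(g·y₁) = 2.99×√(32.2×1.05) = 17.4 ft/s; q = V₁·y₁ = 18.3 ft²/s. V₂ = q/y₂ = 18.3/3.95 = 4.63 ft/s. E₁ = y₁ + V₁²/2g = 5.74 ft; E₂ = y₂ + V₂²/2g = 4.28 ft. ΔE = E₁ − E₂ = 1.47 ft.

ΔE = 1.47 ft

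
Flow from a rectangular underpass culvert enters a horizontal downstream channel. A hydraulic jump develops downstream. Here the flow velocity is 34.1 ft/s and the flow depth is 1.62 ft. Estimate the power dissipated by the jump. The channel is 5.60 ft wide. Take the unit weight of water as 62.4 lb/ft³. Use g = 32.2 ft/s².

Fr₁ = V₁/√(g·y₁) = 34.1/√(32.2×1.62) = 4.72.
From the momentum equation for a rectangular channel, y₂/y₁ = ½[√(1 + 8Fr₁²) − 1] = ½[√179.3 − 1] = 6.20.
y₂ = 6.20 × 1.62 = 10.0 ft.
Head loss: ΔE = (y₂ − y₁)³/(4y₁y₂) = (10.0 − 1.62)³/(4×1.62×10.0) = 596/65.0 = 9.17 ft.
q = V₁·y₁ = 34.1 × 1.62 = 55.2 ft²/s. Q = q·b = 55.2 × 5.60 = 309 cfs. P = γ·Q·ΔE/550 = 62.4 × 309 × 9.17 / 550 = 322 hp.

P = 322 hp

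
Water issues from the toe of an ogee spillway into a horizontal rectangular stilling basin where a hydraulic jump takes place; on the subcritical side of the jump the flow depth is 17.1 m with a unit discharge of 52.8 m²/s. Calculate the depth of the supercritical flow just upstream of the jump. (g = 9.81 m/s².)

V₂ = q/y₂ = 52.8/17.1 = 3.09 m/s; Fr₂ = V₂/√(g·y₂) = 0.238.
The Bélanger relation is symmetric: y₁/y₂ = ½[√(1 + 8Fr₂²) − 1] = ½[√1.455 − 1] = 0.103.
y₁ = 0.103 × 17.1 = 1.76 m.

y₁ = 1.76 m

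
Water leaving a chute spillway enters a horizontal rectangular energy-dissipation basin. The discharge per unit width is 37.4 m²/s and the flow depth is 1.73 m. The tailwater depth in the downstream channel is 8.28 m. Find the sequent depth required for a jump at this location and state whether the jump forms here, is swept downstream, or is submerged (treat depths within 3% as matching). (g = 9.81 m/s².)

y₂ = 12.0 m; the jump is swept downstream

V₁ = q/y₁ = 37.4/1.73 = 21.6 m/s. Fr₁ = V₁/√(g·y₁) = 21.6/√(9.81×1.73) = 5.25.
Sequent-depth ratio: y₂/y₁ = ½[√(1 + 8Fr₁²) − 1] = ½[√221.3 − 1] = 6.94.
y₂ = 6.94 × 1.73 = 12.0 m.
Tailwater y_tw = 8.28 m: y_tw < y₂, so the jump is swept downstream.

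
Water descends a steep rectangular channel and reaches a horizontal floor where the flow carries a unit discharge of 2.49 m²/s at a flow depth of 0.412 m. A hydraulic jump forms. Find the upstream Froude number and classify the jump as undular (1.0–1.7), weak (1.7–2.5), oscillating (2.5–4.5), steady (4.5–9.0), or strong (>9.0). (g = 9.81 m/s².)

V₁ = q/y₁ = 2.49/0.412 = 6.04 m/s. Fr₁ = V₁/√(g·y₁) = 6.04/√(9.81×0.412) = 3.01.
Fr₁ = 3.01 lies in the oscillating range.

Fr₁ = 3.01; oscillating jump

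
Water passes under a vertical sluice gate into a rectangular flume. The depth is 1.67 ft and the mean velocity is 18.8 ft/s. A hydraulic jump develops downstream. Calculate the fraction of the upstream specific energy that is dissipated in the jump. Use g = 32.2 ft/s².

ΔE/E₁ = 0.186 (18.6%)

Fr₁ = V₁/√(g·y₁) = 18.8/√(32.2×1.67) = 2.56.
Sequent-depth ratio: y₂/y₁ = ½[√(1 + 8Fr₁²) − 1] = ½[√53.58 − 1] = 3.16.
y₂ = 3.16 × 1.67 = 5.28 ft.
E₁ = y₁ + V₁²/2g = 7.16 ft. ΔE = (y₂ − y₁)³/(4y₁y₂) = 1.33 ft. ΔE/E₁ = 1.33/7.16 = 0.186.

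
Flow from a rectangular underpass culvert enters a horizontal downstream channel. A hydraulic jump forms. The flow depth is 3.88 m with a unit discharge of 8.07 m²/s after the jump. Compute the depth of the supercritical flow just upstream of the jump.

V₂ = q/y₂ = 8.07/3.88 = 2.08 m/s; Fr₂ = V₂/√(g·y₂) = 0.337.
Applying the sequent-depth relation in reverse, y₁/y₂ = ½[√(1 + 8Fr₂²) − 1] = ½[√1.909 − 1] = 0.191.
y₁ = 0.191 × 3.88 = 0.741 m.

y₁ = 0.741 m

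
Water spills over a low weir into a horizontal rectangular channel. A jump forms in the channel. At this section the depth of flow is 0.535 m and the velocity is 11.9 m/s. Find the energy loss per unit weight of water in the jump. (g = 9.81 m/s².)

Fr₁ = V₁/√(g·y₁) = 11.9/√(9.81×0.535) = 5.19.
By Bélanger, y₂/y₁ = ½[√(1 + 8Fr₁²) − 1] = ½[√216.9 − 1] = 6.86.
y₂ = 6.86 × 0.535 = 3.67 m.
q = V₁·y₁ = 11.9 × 0.535 = 6.37 m²/s. V₂ = q/y₂ = 6.37/3.67 = 1.73 m/s. E₁ = y₁ + V₁²/2g = 7.75 m; E₂ = y₂ + V₂²/2g = 3.82 m. ΔE = E₁ − E₂ = 3.93 m.

ΔE = 3.93 m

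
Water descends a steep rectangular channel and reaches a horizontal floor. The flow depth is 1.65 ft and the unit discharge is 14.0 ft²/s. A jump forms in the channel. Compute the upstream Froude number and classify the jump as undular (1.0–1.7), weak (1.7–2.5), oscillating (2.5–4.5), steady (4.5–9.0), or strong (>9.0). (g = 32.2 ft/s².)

Fr₁ = 1.16; undular jump

V₁ = q/y₁ = 14.0/1.65 = 8.48 ft/s. Fr₁ = V₁/√(g·y₁) = 8.48/√(32.2×1.65) = 1.16.
Fr₁ = 1.16 lies in the undular range.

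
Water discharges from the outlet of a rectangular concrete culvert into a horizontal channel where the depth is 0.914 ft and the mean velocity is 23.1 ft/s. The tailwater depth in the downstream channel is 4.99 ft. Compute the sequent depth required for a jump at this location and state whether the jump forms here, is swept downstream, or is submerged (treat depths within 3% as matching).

Fr₁ = V₁/√(g·y₁) = 23.1/√(32.2×0.914) = 4.26.
Conjugate-depth relation: y₂/y₁ = ½[√(1 + 8Fr₁²) − 1] = ½[√146.0 − 1] = 5.54.
y₂ = 5.54 × 0.914 = 5.07 ft.
Tailwater y_tw = 4.99 ft: y_tw ≈ y₂, so the jump forms here.

y₂ = 5.07 ft; the jump forms here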